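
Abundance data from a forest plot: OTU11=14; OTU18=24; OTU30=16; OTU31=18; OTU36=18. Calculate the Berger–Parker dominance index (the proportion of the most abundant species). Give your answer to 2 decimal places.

0.27

Total N = 14+24+16+18+18 = 90, so the proportions are 0.1556, 0.2667, 0.1778, 0.2, 0.2 (working shown to 4 dp, full precision carried).
The largest proportion is 0.2667, i.e. d = 0.27 to 2 decimal places.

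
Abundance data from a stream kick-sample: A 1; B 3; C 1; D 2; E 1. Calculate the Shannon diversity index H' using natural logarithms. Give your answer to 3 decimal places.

Total N = 1+3+1+2+1 = 8, so the proportions are 0.125, 0.375, 0.125, 0.25, 0.125 (working shown to 5 dp, full precision carried).
Each pᵢ ln pᵢ term: 0.125×(-2.07944)=-0.25993, 0.375×(-0.98083)=-0.36781, 0.125×(-2.07944)=-0.25993, 0.25×(-1.38629)=-0.34657, 0.125×(-2.07944)=-0.25993.
Sum = -1.49418, so H' = 1.494.

1.494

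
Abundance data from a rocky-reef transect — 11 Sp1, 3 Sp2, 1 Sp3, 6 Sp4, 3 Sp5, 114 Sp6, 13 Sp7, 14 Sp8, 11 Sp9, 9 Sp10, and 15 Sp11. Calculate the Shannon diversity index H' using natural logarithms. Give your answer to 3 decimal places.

Total N = 11+3+1+6+3+114+13+14+11+9+15 = 200, so the proportions are 0.055, 0.015, 0.005, 0.03, 0.015, 0.57, 0.065, 0.07, 0.055, 0.045, 0.075 (working shown to 5 dp, full precision carried).
Each pᵢ ln pᵢ term: 0.055×(-2.90042)=-0.15952, 0.015×(-4.19971)=-0.06300, 0.005×(-5.29832)=-0.02649, 0.03×(-3.50656)=-0.10520, 0.015×(-4.19971)=-0.06300, 0.57×(-0.56212)=-0.32041, 0.065×(-2.73337)=-0.17767, 0.07×(-2.65926)=-0.18615, 0.055×(-2.90042)=-0.15952, 0.045×(-3.10109)=-0.13955, 0.075×(-2.59027)=-0.19427.
Sum = -1.59477, so H' = 1.595.

1.595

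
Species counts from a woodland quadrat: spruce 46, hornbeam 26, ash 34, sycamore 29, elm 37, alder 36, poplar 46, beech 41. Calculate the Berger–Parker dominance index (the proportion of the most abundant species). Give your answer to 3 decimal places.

0.156

Total N = 46+26+34+29+37+36+46+41 = 295, so the proportions are 0.15593, 0.08814, 0.11525, 0.09831, 0.12542, 0.12203, 0.15593, 0.13898 (working shown to 5 dp, full precision carried).
The largest proportion is 0.15593, i.e. d = 0.156 to 3 decimal places.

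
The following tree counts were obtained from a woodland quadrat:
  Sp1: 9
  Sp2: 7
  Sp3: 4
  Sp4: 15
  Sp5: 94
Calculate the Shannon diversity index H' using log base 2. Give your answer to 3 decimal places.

1.345

Total N = 9+7+4+15+94 = 129, so the proportions are 0.06977, 0.05426, 0.03101, 0.11628, 0.72868 (working shown to 5 dp, full precision carried).
Each pᵢ log₂ pᵢ term: 0.06977×(-3.84130)=-0.26800, 0.05426×(-4.20387)=-0.22812, 0.03101×(-5.01123)=-0.15539, 0.11628×(-3.10434)=-0.36097, 0.72868×(-0.45664)=-0.33274.
Sum = -1.34522, so H' = 1.345.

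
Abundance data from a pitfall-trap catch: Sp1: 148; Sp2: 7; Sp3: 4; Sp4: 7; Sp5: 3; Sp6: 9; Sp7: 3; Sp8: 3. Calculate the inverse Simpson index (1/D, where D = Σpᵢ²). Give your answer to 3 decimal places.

1.530

Total N = 148+7+4+7+3+9+3+3 = 184, so the proportions are 0.804348, 0.038043, 0.021739, 0.038043, 0.016304, 0.048913, 0.016304, 0.016304 (working shown to 6 dp, full precision carried).
D = 0.804348² + 0.038043² + 0.021739² + 0.038043² + 0.016304² + 0.048913² + 0.016304² + 0.016304² = 0.646975 + 0.001447 + 0.000473 + 0.001447 + 0.000266 + 0.002392 + 0.000266 + 0.000266 = 0.653533.
So 1/D = 1.53015, i.e. 1.530 to 3 decimal places.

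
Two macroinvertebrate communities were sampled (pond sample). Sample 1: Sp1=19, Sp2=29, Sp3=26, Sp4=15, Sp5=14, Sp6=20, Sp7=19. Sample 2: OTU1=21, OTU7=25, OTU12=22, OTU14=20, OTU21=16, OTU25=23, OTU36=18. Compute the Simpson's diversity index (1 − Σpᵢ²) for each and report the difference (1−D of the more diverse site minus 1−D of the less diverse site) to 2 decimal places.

0.01

Sample 1: N=142, proportions 0.1338, 0.2042, 0.1831, 0.1056, 0.0986, 0.1408, 0.1338, giving 1−D = 0.8482 (working shown to 4 dp, full precision carried).
Sample 2: N=145, proportions 0.1448, 0.1724, 0.1517, 0.1379, 0.1103, 0.1586, 0.1241, giving 1−D = 0.8545.
Difference = |0.8482 − 0.8545| = 0.0063, i.e. 0.01 to 2 decimal places.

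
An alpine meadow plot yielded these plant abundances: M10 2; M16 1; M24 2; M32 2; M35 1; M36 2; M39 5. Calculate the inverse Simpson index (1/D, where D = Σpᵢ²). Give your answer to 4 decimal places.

5.2326

Total N = 2+1+2+2+1+2+5 = 15, so the proportions are 0.13333333, 0.06666667, 0.13333333, 0.13333333, 0.06666667, 0.13333333, 0.33333333 (working shown to 8 dp, full precision carried).
D = 0.13333333² + 0.06666667² + 0.13333333² + 0.13333333² + 0.06666667² + 0.13333333² + 0.33333333² = 0.01777778 + 0.00444444 + 0.01777778 + 0.01777778 + 0.00444444 + 0.01777778 + 0.11111111 = 0.19111111.
So 1/D = 5.232558, i.e. 5.2326 to 4 decimal places.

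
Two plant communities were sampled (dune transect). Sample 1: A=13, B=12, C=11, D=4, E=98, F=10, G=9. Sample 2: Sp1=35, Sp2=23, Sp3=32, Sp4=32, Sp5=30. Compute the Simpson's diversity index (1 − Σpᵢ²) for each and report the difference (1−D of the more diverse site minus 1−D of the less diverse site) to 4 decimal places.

0.2117

Sample 1: N=157, proportions 0.082803, 0.076433, 0.070064, 0.025478, 0.624204, 0.063694, 0.057325, giving 1−D = 0.584770 (working shown to 6 dp, full precision carried).
Sample 2: N=152, proportions 0.230263, 0.151316, 0.210526, 0.210526, 0.197368, giving 1−D = 0.796485.
Difference = |0.584770 − 0.796485| = 0.211715, i.e. 0.2117 to 4 decimal places.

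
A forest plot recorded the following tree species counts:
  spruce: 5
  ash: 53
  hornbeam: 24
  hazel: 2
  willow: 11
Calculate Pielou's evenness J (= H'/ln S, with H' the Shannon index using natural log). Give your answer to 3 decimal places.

0.720

Total N = 5+53+24+2+11 = 95, so the proportions are 0.05263, 0.55789, 0.25263, 0.02105, 0.11579 (working shown to 5 dp, full precision carried).
H' = −Σ pᵢ ln pᵢ = −((-0.15497) + (-0.32558) + (-0.34758) + (-0.08128) + (-0.24964)) = 1.15904.
With S = 5 species, ln S = 1.60944, so J = 1.15904/1.60944 = 0.72015, i.e. 0.720 to 3 decimal places.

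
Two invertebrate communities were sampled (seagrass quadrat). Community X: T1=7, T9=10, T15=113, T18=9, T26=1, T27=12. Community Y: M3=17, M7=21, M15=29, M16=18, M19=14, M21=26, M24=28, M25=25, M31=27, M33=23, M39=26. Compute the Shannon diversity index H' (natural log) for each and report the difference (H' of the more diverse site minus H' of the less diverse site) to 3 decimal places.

Community X: N=152, proportions 0.04605, 0.06579, 0.74342, 0.05921, 0.00658, 0.07895, giving H' = 0.94207 (working shown to 5 dp, full precision carried).
Community Y: N=254, proportions 0.06693, 0.08268, 0.11417, 0.07087, 0.05512, 0.10236, 0.11024, 0.09843, 0.1063, 0.09055, 0.10236, giving H' = 2.37583.
Difference = |0.94207 − 2.37583| = 1.43376, i.e. 1.434 to 3 decimal places.

1.434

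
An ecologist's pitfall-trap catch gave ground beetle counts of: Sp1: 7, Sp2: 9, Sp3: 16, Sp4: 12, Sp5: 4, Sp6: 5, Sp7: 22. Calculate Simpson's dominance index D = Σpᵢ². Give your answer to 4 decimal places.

0.1876

Total N = 7+9+16+12+4+5+22 = 75, so the proportions are 0.093333, 0.12, 0.213333, 0.16, 0.053333, 0.066667, 0.293333 (working shown to 6 dp, full precision carried).
D = 0.093333² + 0.12² + 0.213333² + 0.16² + 0.053333² + 0.066667² + 0.293333² = 0.008711 + 0.014400 + 0.045511 + 0.025600 + 0.002844 + 0.004444 + 0.086044 = 0.187556.
To 4 decimal places, D = 0.1876.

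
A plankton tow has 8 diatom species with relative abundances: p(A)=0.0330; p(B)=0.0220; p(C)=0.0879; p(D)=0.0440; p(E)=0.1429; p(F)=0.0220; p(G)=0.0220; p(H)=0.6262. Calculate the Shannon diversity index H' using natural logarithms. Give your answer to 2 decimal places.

Each pᵢ ln pᵢ term (working shown to 4 dp, full precision carried): 0.033×(-3.4112)=-0.1126, 0.022×(-3.8167)=-0.0840, 0.0879×(-2.4316)=-0.2137, 0.044×(-3.1236)=-0.1374, 0.1429×(-1.9456)=-0.2780, 0.022×(-3.8167)=-0.0840, 0.022×(-3.8167)=-0.0840, 0.6262×(-0.4681)=-0.2931.
Sum = -1.2868, so H' = 1.29.

1.29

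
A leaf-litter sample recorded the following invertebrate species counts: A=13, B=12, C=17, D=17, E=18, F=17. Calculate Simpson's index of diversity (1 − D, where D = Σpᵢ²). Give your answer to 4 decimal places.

0.8298

Total N = 13+12+17+17+18+17 = 94, so the proportions are 0.138298, 0.12766, 0.180851, 0.180851, 0.191489, 0.180851 (working shown to 6 dp, full precision carried).
D = 0.138298² + 0.12766² + 0.180851² + 0.180851² + 0.191489² + 0.180851² = 0.019126 + 0.016297 + 0.032707 + 0.032707 + 0.036668 + 0.032707 = 0.170213.
So 1 − D = 0.829787, i.e. 0.8298 to 4 decimal places.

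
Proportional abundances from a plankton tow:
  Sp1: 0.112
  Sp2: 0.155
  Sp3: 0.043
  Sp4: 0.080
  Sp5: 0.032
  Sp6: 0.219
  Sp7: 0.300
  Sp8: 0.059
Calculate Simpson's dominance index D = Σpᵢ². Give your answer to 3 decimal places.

0.187

D = 0.112² + 0.155² + 0.043² + 0.08² + 0.032² + 0.219² + 0.3² + 0.059² = 0.01254 + 0.02403 + 0.00185 + 0.00640 + 0.00102 + 0.04796 + 0.09000 + 0.00348 = 0.18728 (working shown to 5 dp, full precision carried).
To 3 decimal places, D = 0.187.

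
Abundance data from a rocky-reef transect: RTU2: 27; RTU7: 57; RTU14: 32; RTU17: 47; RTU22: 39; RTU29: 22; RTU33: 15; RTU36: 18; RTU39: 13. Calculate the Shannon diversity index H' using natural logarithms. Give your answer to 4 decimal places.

2.0867

Total N = 27+57+32+47+39+22+15+18+13 = 270, so the proportions are 0.1, 0.211111, 0.118519, 0.174074, 0.144444, 0.081481, 0.055556, 0.066667, 0.048148 (working shown to 6 dp, full precision carried).
Each pᵢ ln pᵢ term: 0.1×(-2.302585)=-0.230259, 0.211111×(-1.555371)=-0.328356, 0.118519×(-2.132686)=-0.252763, 0.174074×(-1.748274)=-0.304329, 0.144444×(-1.934860)=-0.279480, 0.081481×(-2.507380)=-0.204305, 0.055556×(-2.890372)=-0.160576, 0.066667×(-2.708050)=-0.180537, 0.048148×(-3.033473)=-0.146056.
Sum = -2.086660, so H' = 2.0867.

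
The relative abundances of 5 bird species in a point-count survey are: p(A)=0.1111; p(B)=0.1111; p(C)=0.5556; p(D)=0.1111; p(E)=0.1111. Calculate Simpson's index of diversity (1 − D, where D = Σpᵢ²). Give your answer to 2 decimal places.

D = 0.1111² + 0.1111² + 0.5556² + 0.1111² + 0.1111² = 0.0123 + 0.0123 + 0.3087 + 0.0123 + 0.0123 = 0.3581 (working shown to 4 dp, full precision carried).
So 1 − D = 0.6419, i.e. 0.64 to 2 decimal places.

0.64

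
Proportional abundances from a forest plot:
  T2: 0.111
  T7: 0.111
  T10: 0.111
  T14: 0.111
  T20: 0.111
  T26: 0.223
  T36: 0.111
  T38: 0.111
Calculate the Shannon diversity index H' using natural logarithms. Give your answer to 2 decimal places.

Each pᵢ ln pᵢ term (working shown to 4 dp, full precision carried): 0.111×(-2.1982)=-0.2440, 0.111×(-2.1982)=-0.2440, 0.111×(-2.1982)=-0.2440, 0.111×(-2.1982)=-0.2440, 0.111×(-2.1982)=-0.2440, 0.223×(-1.5006)=-0.3346, 0.111×(-2.1982)=-0.2440, 0.111×(-2.1982)=-0.2440.
Sum = -2.0427, so H' = 2.04.

2.04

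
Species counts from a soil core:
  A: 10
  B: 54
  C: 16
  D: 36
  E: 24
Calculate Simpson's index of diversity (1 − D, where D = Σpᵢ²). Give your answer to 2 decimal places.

0.74

Total N = 10+54+16+36+24 = 140, so the proportions are 0.0714, 0.3857, 0.1143, 0.2571, 0.1714 (working shown to 4 dp, full precision carried).
D = 0.0714² + 0.3857² + 0.1143² + 0.2571² + 0.1714² = 0.0051 + 0.1488 + 0.0131 + 0.0661 + 0.0294 = 0.2624.
So 1 − D = 0.7376, i.e. 0.74 to 2 decimal places.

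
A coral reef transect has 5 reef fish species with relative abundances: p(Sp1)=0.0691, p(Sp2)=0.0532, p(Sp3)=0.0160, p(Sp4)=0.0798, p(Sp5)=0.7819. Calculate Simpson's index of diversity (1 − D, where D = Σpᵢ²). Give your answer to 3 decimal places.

D = 0.0691² + 0.0532² + 0.016² + 0.0798² + 0.7819² = 0.00477 + 0.00283 + 0.00026 + 0.00637 + 0.61137 = 0.62560 (working shown to 5 dp, full precision carried).
So 1 − D = 0.37440, i.e. 0.374 to 3 decimal places.

0.374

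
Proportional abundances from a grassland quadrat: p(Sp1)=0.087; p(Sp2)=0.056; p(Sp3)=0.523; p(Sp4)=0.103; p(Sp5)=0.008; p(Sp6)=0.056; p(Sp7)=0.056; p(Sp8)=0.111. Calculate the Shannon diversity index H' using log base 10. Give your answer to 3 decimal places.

0.674

Each pᵢ log₁₀ pᵢ term (working shown to 5 dp, full precision carried): 0.087×(-1.06048)=-0.09226, 0.056×(-1.25181)=-0.07010, 0.523×(-0.28150)=-0.14722, 0.103×(-0.98716)=-0.10168, 0.008×(-2.09691)=-0.01678, 0.056×(-1.25181)=-0.07010, 0.056×(-1.25181)=-0.07010, 0.111×(-0.95468)=-0.10597.
Sum = -0.67421, so H' = 0.674.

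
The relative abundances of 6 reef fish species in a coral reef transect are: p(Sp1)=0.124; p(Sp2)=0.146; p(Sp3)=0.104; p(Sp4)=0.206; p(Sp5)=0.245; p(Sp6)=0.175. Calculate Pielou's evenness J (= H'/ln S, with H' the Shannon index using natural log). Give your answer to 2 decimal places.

H' = −Σ pᵢ ln pᵢ = −((-0.2588) + (-0.2809) + (-0.2354) + (-0.3255) + (-0.3446) + (-0.3050)) = 1.7502 (working shown to 4 dp, full precision carried).
With S = 6 species, ln S = 1.7918, so J = 1.7502/1.7918 = 0.9768, i.e. 0.98 to 2 decimal places.

0.98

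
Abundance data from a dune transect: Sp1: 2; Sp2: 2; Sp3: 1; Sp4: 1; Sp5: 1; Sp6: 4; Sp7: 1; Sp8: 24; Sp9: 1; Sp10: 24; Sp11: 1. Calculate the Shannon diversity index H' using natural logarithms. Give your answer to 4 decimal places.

Total N = 2+2+1+1+1+4+1+24+1+24+1 = 62, so the proportions are 0.0322581, 0.0322581, 0.016129, 0.016129, 0.016129, 0.0645161, 0.016129, 0.3870968, 0.016129, 0.3870968, 0.016129 (working shown to 7 dp, full precision carried).
Each pᵢ ln pᵢ term: 0.0322581×(-3.4339872)=-0.1107738, 0.0322581×(-3.4339872)=-0.1107738, 0.016129×(-4.1271344)=-0.0665667, 0.016129×(-4.1271344)=-0.0665667, 0.016129×(-4.1271344)=-0.0665667, 0.0645161×(-2.7408400)=-0.1768284, 0.016129×(-4.1271344)=-0.0665667, 0.3870968×(-0.9490806)=-0.3673860, 0.016129×(-4.1271344)=-0.0665667, 0.3870968×(-0.9490806)=-0.3673860, 0.016129×(-4.1271344)=-0.0665667.
Sum = -1.5325481, so H' = 1.5325.

1.5325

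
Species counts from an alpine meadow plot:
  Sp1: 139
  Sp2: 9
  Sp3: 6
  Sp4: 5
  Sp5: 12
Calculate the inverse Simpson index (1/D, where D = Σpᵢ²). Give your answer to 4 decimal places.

Total N = 139+9+6+5+12 = 171, so the proportions are 0.8128655, 0.0526316, 0.0350877, 0.0292398, 0.0701754 (working shown to 7 dp, full precision carried).
D = 0.8128655² + 0.0526316² + 0.0350877² + 0.0292398² + 0.0701754² = 0.6607503 + 0.0027701 + 0.0012311 + 0.0008550 + 0.0049246 = 0.6705311.
So 1/D = 1.491355, i.e. 1.4914 to 4 decimal places.

1.4914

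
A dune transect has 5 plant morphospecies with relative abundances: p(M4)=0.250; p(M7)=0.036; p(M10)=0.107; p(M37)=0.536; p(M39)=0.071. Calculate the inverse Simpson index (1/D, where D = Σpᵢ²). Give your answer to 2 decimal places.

2.72

D = 0.25² + 0.036² + 0.107² + 0.536² + 0.071² = 0.06250 + 0.00130 + 0.01145 + 0.28730 + 0.00504 = 0.36758 (working shown to 5 dp, full precision carried).
So 1/D = 2.7205, i.e. 2.72 to 2 decimal places.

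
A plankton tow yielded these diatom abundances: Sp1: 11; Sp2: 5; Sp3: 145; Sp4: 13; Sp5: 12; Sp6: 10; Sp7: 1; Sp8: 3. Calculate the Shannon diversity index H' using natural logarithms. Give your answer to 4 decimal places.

Total N = 11+5+145+13+12+10+1+3 = 200, so the proportions are 0.055, 0.025, 0.725, 0.065, 0.06, 0.05, 0.005, 0.015 (working shown to 6 dp, full precision carried).
Each pᵢ ln pᵢ term: 0.055×(-2.900422)=-0.159523, 0.025×(-3.688879)=-0.092222, 0.725×(-0.321584)=-0.233148, 0.065×(-2.733368)=-0.177669, 0.06×(-2.813411)=-0.168805, 0.05×(-2.995732)=-0.149787, 0.005×(-5.298317)=-0.026492, 0.015×(-4.199705)=-0.062996.
Sum = -1.070641, so H' = 1.0706.

1.0706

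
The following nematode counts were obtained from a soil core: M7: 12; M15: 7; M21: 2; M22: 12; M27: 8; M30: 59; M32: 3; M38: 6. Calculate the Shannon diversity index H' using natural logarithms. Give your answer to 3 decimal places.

1.518

Total N = 12+7+2+12+8+59+3+6 = 109, so the proportions are 0.11009, 0.06422, 0.01835, 0.11009, 0.07339, 0.54128, 0.02752, 0.05505 (working shown to 5 dp, full precision carried).
Each pᵢ ln pᵢ term: 0.11009×(-2.20644)=-0.24291, 0.06422×(-2.74544)=-0.17631, 0.01835×(-3.99820)=-0.07336, 0.11009×(-2.20644)=-0.24291, 0.07339×(-2.61191)=-0.19170, 0.54128×(-0.61381)=-0.33225, 0.02752×(-3.59274)=-0.09888, 0.05505×(-2.89959)=-0.15961.
Sum = -1.51793, so H' = 1.518.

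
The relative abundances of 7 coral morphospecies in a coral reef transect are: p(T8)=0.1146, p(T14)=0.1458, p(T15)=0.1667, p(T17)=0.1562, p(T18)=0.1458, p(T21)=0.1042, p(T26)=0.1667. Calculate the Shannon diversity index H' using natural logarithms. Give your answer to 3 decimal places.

Each pᵢ ln pᵢ term (working shown to 5 dp, full precision carried): 0.1146×(-2.16631)=-0.24826, 0.1458×(-1.92552)=-0.28074, 0.1667×(-1.79156)=-0.29865, 0.1562×(-1.85662)=-0.29000, 0.1458×(-1.92552)=-0.28074, 0.1042×(-2.26144)=-0.23564, 0.1667×(-1.79156)=-0.29865.
Sum = -1.93269, so H' = 1.933.

1.933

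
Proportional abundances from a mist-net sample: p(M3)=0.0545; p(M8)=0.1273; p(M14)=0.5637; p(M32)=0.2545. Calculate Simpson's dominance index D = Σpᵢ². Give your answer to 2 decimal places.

0.40

D = 0.0545² + 0.1273² + 0.5637² + 0.2545² = 0.0030 + 0.0162 + 0.3178 + 0.0648 = 0.4017 (working shown to 4 dp, full precision carried).
To 2 decimal places, D = 0.40.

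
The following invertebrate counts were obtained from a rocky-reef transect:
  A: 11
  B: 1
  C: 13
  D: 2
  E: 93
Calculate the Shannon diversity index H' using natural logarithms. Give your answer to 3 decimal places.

0.765

Total N = 11+1+13+2+93 = 120, so the proportions are 0.091667, 0.008333, 0.108333, 0.016667, 0.775 (working shown to 6 dp, full precision carried).
Each pᵢ ln pᵢ term: 0.091667×(-2.389596)=-0.219046, 0.008333×(-4.787492)=-0.039896, 0.108333×(-2.222542)=-0.240775, 0.016667×(-4.094345)=-0.068239, 0.775×(-0.254892)=-0.197541.
Sum = -0.765498, so H' = 0.765.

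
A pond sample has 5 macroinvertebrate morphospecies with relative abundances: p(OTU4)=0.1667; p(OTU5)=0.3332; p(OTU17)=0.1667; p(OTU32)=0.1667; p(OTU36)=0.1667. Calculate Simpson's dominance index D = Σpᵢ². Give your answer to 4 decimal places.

D = 0.1667² + 0.3332² + 0.1667² + 0.1667² + 0.1667² = 0.027789 + 0.111022 + 0.027789 + 0.027789 + 0.027789 = 0.222178 (working shown to 6 dp, full precision carried).
To 4 decimal places, D = 0.2222.

0.2222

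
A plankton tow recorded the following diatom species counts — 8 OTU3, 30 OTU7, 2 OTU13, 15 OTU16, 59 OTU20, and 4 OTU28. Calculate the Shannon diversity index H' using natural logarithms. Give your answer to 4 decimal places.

Total N = 8+30+2+15+59+4 = 118, so the proportions are 0.067797, 0.254237, 0.016949, 0.127119, 0.5, 0.033898 (working shown to 6 dp, full precision carried).
Each pᵢ ln pᵢ term: 0.067797×(-2.691243)=-0.182457, 0.254237×(-1.369487)=-0.348175, 0.016949×(-4.077537)=-0.069111, 0.127119×(-2.062634)=-0.262199, 0.5×(-0.693147)=-0.346574, 0.033898×(-3.384390)=-0.114725.
Sum = -1.323241, so H' = 1.3232.

1.3232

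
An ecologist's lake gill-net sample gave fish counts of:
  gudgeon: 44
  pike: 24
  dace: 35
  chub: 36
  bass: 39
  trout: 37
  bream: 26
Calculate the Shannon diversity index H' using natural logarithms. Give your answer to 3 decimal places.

Total N = 44+24+35+36+39+37+26 = 241, so the proportions are 0.18257, 0.09959, 0.14523, 0.14938, 0.16183, 0.15353, 0.10788 (working shown to 5 dp, full precision carried).
Each pᵢ ln pᵢ term: 0.18257×(-1.70061)=-0.31048, 0.09959×(-2.30674)=-0.22972, 0.14523×(-1.92945)=-0.28021, 0.14938×(-1.90128)=-0.28401, 0.16183×(-1.82124)=-0.29472, 0.15353×(-1.87388)=-0.28769, 0.10788×(-2.22670)=-0.24022.
Sum = -1.92706, so H' = 1.927.

1.927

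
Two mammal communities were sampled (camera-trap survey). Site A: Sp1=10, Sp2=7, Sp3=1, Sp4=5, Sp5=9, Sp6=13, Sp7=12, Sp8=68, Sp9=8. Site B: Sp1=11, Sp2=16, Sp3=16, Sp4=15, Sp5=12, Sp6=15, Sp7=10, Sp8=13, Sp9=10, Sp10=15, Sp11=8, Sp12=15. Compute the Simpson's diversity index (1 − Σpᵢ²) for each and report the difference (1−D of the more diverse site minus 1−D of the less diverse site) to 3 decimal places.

0.210

Site A: N=133, proportions 0.07519, 0.05263, 0.00752, 0.03759, 0.06767, 0.09774, 0.09023, 0.51128, 0.06015, giving 1−D = 0.70281 (working shown to 5 dp, full precision carried).
Site B: N=156, proportions 0.07051, 0.10256, 0.10256, 0.09615, 0.07692, 0.09615, 0.0641, 0.08333, 0.0641, 0.09615, 0.05128, 0.09615, giving 1−D = 0.91330.
Difference = |0.70281 − 0.91330| = 0.21049, i.e. 0.210 to 3 decimal places.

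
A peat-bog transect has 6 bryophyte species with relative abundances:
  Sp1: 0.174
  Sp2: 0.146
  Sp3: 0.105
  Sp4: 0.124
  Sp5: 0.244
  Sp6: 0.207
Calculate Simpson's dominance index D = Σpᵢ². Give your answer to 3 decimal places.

D = 0.174² + 0.146² + 0.105² + 0.124² + 0.244² + 0.207² = 0.03028 + 0.02132 + 0.01102 + 0.01538 + 0.05954 + 0.04285 = 0.18038 (working shown to 5 dp, full precision carried).
To 3 decimal places, D = 0.180.

0.180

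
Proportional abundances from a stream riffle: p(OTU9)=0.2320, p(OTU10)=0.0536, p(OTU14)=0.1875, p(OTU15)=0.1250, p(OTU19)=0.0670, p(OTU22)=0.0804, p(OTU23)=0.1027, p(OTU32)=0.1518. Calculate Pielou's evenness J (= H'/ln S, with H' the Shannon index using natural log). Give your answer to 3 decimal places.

0.949

H' = −Σ pᵢ ln pᵢ = −((-0.33896) + (-0.15684) + (-0.31387) + (-0.25993) + (-0.18111) + (-0.20267) + (-0.23374) + (-0.28617)) = 1.97329 (working shown to 5 dp, full precision carried).
With S = 8 species, ln S = 2.07944, so J = 1.97329/2.07944 = 0.94895, i.e. 0.949 to 3 decimal places.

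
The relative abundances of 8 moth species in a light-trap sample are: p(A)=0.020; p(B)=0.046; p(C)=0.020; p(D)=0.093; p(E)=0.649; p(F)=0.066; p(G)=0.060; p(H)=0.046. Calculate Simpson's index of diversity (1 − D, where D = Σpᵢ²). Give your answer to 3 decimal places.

D = 0.02² + 0.046² + 0.02² + 0.093² + 0.649² + 0.066² + 0.06² + 0.046² = 0.00040 + 0.00212 + 0.00040 + 0.00865 + 0.42120 + 0.00436 + 0.00360 + 0.00212 = 0.44284 (working shown to 5 dp, full precision carried).
So 1 − D = 0.55716, i.e. 0.557 to 3 decimal places.

0.557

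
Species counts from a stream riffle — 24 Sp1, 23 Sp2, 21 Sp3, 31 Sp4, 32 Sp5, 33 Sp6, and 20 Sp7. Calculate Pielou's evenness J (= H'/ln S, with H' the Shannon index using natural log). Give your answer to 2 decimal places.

Total N = 24+23+21+31+32+33+20 = 184, so the proportions are 0.1304, 0.125, 0.1141, 0.1685, 0.1739, 0.1793, 0.1087 (working shown to 4 dp, full precision carried).
H' = −Σ pᵢ ln pᵢ = −((-0.2657) + (-0.2599) + (-0.2477) + (-0.3001) + (-0.3042) + (-0.3082) + (-0.2412)) = 1.9270.
With S = 7 species, ln S = 1.9459, so J = 1.9270/1.9459 = 0.9903, i.e. 0.99 to 2 decimal places.

0.99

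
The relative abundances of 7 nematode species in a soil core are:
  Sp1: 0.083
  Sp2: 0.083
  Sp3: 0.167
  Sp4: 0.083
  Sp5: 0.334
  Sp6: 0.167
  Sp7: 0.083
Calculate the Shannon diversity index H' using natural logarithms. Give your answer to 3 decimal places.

1.790

Each pᵢ ln pᵢ term (working shown to 5 dp, full precision carried): 0.083×(-2.48891)=-0.20658, 0.083×(-2.48891)=-0.20658, 0.167×(-1.78976)=-0.29889, 0.083×(-2.48891)=-0.20658, 0.334×(-1.09661)=-0.36627, 0.167×(-1.78976)=-0.29889, 0.083×(-2.48891)=-0.20658.
Sum = -1.79037, so H' = 1.790.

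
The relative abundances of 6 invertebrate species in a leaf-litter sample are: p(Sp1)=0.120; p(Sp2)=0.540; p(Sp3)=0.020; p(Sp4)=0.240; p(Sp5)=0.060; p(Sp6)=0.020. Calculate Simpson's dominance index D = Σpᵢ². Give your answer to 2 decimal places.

0.37

D = 0.12² + 0.54² + 0.02² + 0.24² + 0.06² + 0.02² = 0.0144 + 0.2916 + 0.0004 + 0.0576 + 0.0036 + 0.0004 = 0.3680 (working shown to 4 dp, full precision carried).
To 2 decimal places, D = 0.37.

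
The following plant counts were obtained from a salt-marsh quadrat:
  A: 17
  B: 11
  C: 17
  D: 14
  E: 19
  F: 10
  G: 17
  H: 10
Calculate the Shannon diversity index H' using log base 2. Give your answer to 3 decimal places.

Total N = 17+11+17+14+19+10+17+10 = 115, so the proportions are 0.14783, 0.09565, 0.14783, 0.12174, 0.16522, 0.08696, 0.14783, 0.08696 (working shown to 5 dp, full precision carried).
Each pᵢ log₂ pᵢ term: 0.14783×(-2.75803)=-0.40771, 0.09565×(-3.38606)=-0.32388, 0.14783×(-2.75803)=-0.40771, 0.12174×(-3.03814)=-0.36986, 0.16522×(-2.59756)=-0.42916, 0.08696×(-3.52356)=-0.30640, 0.14783×(-2.75803)=-0.40771, 0.08696×(-3.52356)=-0.30640.
Sum = -2.95882, so H' = 2.959.

2.959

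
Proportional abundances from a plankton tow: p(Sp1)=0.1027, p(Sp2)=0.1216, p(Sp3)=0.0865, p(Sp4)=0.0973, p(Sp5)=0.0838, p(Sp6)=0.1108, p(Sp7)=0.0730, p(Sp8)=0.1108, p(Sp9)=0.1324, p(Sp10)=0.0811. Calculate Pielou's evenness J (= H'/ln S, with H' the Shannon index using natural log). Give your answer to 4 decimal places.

0.9929

H' = −Σ pᵢ ln pᵢ = −((-0.233739) + (-0.256213) + (-0.211718) + (-0.226705) + (-0.207767) + (-0.243763) + (-0.191063) + (-0.243763) + (-0.267703) + (-0.203729)) = 2.286164 (working shown to 6 dp, full precision carried).
With S = 10 species, ln S = 2.302585, so J = 2.286164/2.302585 = 0.992869, i.e. 0.9929 to 4 decimal places.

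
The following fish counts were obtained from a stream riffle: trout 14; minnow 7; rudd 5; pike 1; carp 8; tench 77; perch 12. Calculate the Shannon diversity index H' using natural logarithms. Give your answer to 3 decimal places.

Total N = 14+7+5+1+8+77+12 = 124, so the proportions are 0.1129, 0.05645, 0.04032, 0.00806, 0.06452, 0.62097, 0.09677 (working shown to 5 dp, full precision carried).
Each pᵢ ln pᵢ term: 0.1129×(-2.18122)=-0.24627, 0.05645×(-2.87437)=-0.16226, 0.04032×(-3.21084)=-0.12947, 0.00806×(-4.82028)=-0.03887, 0.06452×(-2.74084)=-0.17683, 0.62097×(-0.47648)=-0.29588, 0.09677×(-2.33537)=-0.22600.
Sum = -1.27558, so H' = 1.276.

1.276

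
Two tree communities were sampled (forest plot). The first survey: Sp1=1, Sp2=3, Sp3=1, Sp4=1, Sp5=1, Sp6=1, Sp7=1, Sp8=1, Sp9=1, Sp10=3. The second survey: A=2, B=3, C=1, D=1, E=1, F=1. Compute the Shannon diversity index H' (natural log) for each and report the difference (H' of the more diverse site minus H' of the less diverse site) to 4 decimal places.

The first survey: N=14, proportions 0.0714286, 0.2142857, 0.0714286, 0.0714286, 0.0714286, 0.0714286, 0.0714286, 0.0714286, 0.0714286, 0.2142857, giving H' = 2.1682235 (working shown to 7 dp, full precision carried).
The second survey: N=9, proportions 0.2222222, 0.3333333, 0.1111111, 0.1111111, 0.1111111, 0.1111111, giving H' = 1.6769878.
Difference = |2.1682235 − 1.6769878| = 0.4912357, i.e. 0.4912 to 4 decimal places.

0.4912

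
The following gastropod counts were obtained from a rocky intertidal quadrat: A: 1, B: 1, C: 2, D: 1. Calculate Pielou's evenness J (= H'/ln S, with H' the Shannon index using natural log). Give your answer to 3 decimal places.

Total N = 1+1+2+1 = 5, so the proportions are 0.2, 0.2, 0.4, 0.2 (working shown to 5 dp, full precision carried).
H' = −Σ pᵢ ln pᵢ = −((-0.32189) + (-0.32189) + (-0.36652) + (-0.32189)) = 1.33218.
With S = 4 species, ln S = 1.38629, so J = 1.33218/1.38629 = 0.96096, i.e. 0.961 to 3 decimal places.

0.961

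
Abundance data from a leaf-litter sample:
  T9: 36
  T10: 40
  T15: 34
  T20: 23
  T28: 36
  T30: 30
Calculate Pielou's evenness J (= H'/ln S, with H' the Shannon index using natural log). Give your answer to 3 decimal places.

Total N = 36+40+34+23+36+30 = 199, so the proportions are 0.1809, 0.20101, 0.17085, 0.11558, 0.1809, 0.15075 (working shown to 5 dp, full precision carried).
H' = −Σ pᵢ ln pᵢ = −((-0.30931) + (-0.32250) + (-0.30189) + (-0.24940) + (-0.30931) + (-0.28524)) = 1.77764.
With S = 6 species, ln S = 1.79176, so J = 1.77764/1.79176 = 0.99212, i.e. 0.992 to 3 decimal places.

0.992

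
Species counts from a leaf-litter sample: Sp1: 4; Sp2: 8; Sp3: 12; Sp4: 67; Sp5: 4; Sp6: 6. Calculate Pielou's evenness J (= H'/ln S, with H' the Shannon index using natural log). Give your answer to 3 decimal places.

0.642

Total N = 4+8+12+67+4+6 = 101, so the proportions are 0.0396, 0.07921, 0.11881, 0.66337, 0.0396, 0.05941 (working shown to 5 dp, full precision carried).
H' = −Σ pᵢ ln pᵢ = −((-0.12787) + (-0.20085) + (-0.25309) + (-0.27226) + (-0.12787) + (-0.16772)) = 1.14968.
With S = 6 species, ln S = 1.79176, so J = 1.14968/1.79176 = 0.64165, i.e. 0.642 to 3 decimal places.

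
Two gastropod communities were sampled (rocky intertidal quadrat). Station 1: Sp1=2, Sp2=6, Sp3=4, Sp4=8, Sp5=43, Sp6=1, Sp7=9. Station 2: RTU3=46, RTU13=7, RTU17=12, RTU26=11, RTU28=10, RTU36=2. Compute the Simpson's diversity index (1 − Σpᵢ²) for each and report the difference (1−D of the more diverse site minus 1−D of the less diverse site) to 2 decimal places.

Station 1: N=73, proportions 0.0274, 0.0822, 0.0548, 0.1096, 0.589, 0.0137, 0.1233, giving 1−D = 0.6151 (working shown to 4 dp, full precision carried).
Station 2: N=88, proportions 0.5227, 0.0795, 0.1364, 0.125, 0.1136, 0.0227, giving 1−D = 0.6728.
Difference = |0.6151 − 0.6728| = 0.0577, i.e. 0.06 to 2 decimal places.

0.06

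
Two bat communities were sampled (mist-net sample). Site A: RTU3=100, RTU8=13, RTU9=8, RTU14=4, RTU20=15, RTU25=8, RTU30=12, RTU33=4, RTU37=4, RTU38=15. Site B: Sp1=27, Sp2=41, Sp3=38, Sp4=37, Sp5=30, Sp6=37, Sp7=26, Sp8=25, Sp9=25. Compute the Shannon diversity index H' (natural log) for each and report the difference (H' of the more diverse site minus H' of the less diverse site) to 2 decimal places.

Site A: N=183, proportions 0.5464, 0.071, 0.0437, 0.0219, 0.082, 0.0437, 0.0656, 0.0219, 0.0219, 0.082, giving H' = 1.6312 (working shown to 4 dp, full precision carried).
Site B: N=286, proportions 0.0944, 0.1434, 0.1329, 0.1294, 0.1049, 0.1294, 0.0909, 0.0874, 0.0874, giving H' = 2.1792.
Difference = |1.6312 − 2.1792| = 0.5480, i.e. 0.55 to 2 decimal places.

0.55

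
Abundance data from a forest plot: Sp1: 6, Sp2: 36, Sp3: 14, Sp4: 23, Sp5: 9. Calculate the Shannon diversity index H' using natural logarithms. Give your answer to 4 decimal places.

Total N = 6+36+14+23+9 = 88, so the proportions are 0.068182, 0.409091, 0.159091, 0.261364, 0.102273 (working shown to 6 dp, full precision carried).
Each pᵢ ln pᵢ term: 0.068182×(-2.685577)=-0.183108, 0.409091×(-0.893818)=-0.365653, 0.159091×(-1.838279)=-0.292454, 0.261364×(-1.341843)=-0.350709, 0.102273×(-2.280112)=-0.233193.
Sum = -1.425116, so H' = 1.4251.

1.4251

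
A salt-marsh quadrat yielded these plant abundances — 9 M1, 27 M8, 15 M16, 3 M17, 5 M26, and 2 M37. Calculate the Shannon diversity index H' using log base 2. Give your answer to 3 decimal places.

2.097

Total N = 9+27+15+3+5+2 = 61, so the proportions are 0.14754, 0.44262, 0.2459, 0.04918, 0.08197, 0.03279 (working shown to 5 dp, full precision carried).
Each pᵢ log₂ pᵢ term: 0.14754×(-2.76081)=-0.40733, 0.44262×(-1.17585)=-0.52046, 0.2459×(-2.02385)=-0.49767, 0.04918×(-4.34577)=-0.21373, 0.08197×(-3.60881)=-0.29580, 0.03279×(-4.93074)=-0.16166.
Sum = -2.09665, so H' = 2.097.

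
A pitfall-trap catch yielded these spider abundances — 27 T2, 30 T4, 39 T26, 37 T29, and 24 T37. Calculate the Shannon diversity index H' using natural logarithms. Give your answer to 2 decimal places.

1.59

Total N = 27+30+39+37+24 = 157, so the proportions are 0.172, 0.1911, 0.2484, 0.2357, 0.1529 (working shown to 4 dp, full precision carried).
Each pᵢ ln pᵢ term: 0.172×(-1.7604)=-0.3027, 0.1911×(-1.6550)=-0.3163, 0.2484×(-1.3927)=-0.3460, 0.2357×(-1.4453)=-0.3406, 0.1529×(-1.8782)=-0.2871.
Sum = -1.5927, so H' = 1.59.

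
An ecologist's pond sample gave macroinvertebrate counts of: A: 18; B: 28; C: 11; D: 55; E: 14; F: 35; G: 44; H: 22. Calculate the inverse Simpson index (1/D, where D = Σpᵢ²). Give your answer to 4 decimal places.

Total N = 18+28+11+55+14+35+44+22 = 227, so the proportions are 0.07929515, 0.12334802, 0.04845815, 0.24229075, 0.06167401, 0.15418502, 0.1938326, 0.0969163 (working shown to 8 dp, full precision carried).
D = 0.07929515² + 0.12334802² + 0.04845815² + 0.24229075² + 0.06167401² + 0.15418502² + 0.1938326² + 0.0969163² = 0.00628772 + 0.01521473 + 0.00234819 + 0.05870481 + 0.00380368 + 0.02377302 + 0.03757108 + 0.00939277 = 0.15709600.
So 1/D = 6.365534, i.e. 6.3655 to 4 decimal places.

6.3655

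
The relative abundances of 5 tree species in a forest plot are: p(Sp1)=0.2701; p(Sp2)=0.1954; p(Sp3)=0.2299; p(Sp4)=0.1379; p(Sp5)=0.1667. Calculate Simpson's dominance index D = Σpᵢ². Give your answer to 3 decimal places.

0.211

D = 0.2701² + 0.1954² + 0.2299² + 0.1379² + 0.1667² = 0.07295 + 0.03818 + 0.05285 + 0.01902 + 0.02779 = 0.21079 (working shown to 5 dp, full precision carried).
To 3 decimal places, D = 0.211.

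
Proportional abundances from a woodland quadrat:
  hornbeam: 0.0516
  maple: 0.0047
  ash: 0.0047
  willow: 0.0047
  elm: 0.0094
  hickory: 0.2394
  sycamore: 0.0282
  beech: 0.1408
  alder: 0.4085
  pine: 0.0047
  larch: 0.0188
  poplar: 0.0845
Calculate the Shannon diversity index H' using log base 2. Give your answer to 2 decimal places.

2.40

Each pᵢ log₂ pᵢ term (working shown to 4 dp, full precision carried): 0.0516×(-4.2765)=-0.2207, 0.0047×(-7.7331)=-0.0363, 0.0047×(-7.7331)=-0.0363, 0.0047×(-7.7331)=-0.0363, 0.0094×(-6.7331)=-0.0633, 0.2394×(-2.0625)=-0.4938, 0.0282×(-5.1482)=-0.1452, 0.1408×(-2.8283)=-0.3982, 0.4085×(-1.2916)=-0.5276, 0.0047×(-7.7331)=-0.0363, 0.0188×(-5.7331)=-0.1078, 0.0845×(-3.5649)=-0.3012.
Sum = -2.4031, so H' = 2.40.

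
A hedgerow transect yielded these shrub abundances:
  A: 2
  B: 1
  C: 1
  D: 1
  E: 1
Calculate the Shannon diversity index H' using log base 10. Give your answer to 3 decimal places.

Total N = 2+1+1+1+1 = 6, so the proportions are 0.33333, 0.16667, 0.16667, 0.16667, 0.16667 (working shown to 5 dp, full precision carried).
Each pᵢ log₁₀ pᵢ term: 0.33333×(-0.47712)=-0.15904, 0.16667×(-0.77815)=-0.12969, 0.16667×(-0.77815)=-0.12969, 0.16667×(-0.77815)=-0.12969, 0.16667×(-0.77815)=-0.12969.
Sum = -0.67781, so H' = 0.678.

0.678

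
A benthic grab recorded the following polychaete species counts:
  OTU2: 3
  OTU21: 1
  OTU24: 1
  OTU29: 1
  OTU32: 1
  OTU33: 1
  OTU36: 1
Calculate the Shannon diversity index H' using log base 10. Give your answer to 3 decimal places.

Total N = 3+1+1+1+1+1+1 = 9, so the proportions are 0.33333, 0.11111, 0.11111, 0.11111, 0.11111, 0.11111, 0.11111 (working shown to 5 dp, full precision carried).
Each pᵢ log₁₀ pᵢ term: 0.33333×(-0.47712)=-0.15904, 0.11111×(-0.95424)=-0.10603, 0.11111×(-0.95424)=-0.10603, 0.11111×(-0.95424)=-0.10603, 0.11111×(-0.95424)=-0.10603, 0.11111×(-0.95424)=-0.10603, 0.11111×(-0.95424)=-0.10603.
Sum = -0.79520, so H' = 0.795.

0.795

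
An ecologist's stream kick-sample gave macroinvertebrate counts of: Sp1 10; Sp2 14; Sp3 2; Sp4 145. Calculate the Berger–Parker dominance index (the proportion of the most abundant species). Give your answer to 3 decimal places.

Total N = 10+14+2+145 = 171, so the proportions are 0.05848, 0.08187, 0.0117, 0.84795 (working shown to 5 dp, full precision carried).
The largest proportion is 0.84795, i.e. d = 0.848 to 3 decimal places.

0.848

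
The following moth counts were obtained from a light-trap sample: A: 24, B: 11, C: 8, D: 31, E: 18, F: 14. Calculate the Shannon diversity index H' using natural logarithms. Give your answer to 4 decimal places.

Total N = 24+11+8+31+18+14 = 106, so the proportions are 0.226415, 0.103774, 0.075472, 0.292453, 0.169811, 0.132075 (working shown to 6 dp, full precision carried).
Each pᵢ ln pᵢ term: 0.226415×(-1.485385)=-0.336314, 0.103774×(-2.265544)=-0.235104, 0.075472×(-2.583998)=-0.195019, 0.292453×(-1.229452)=-0.359557, 0.169811×(-1.773067)=-0.301087, 0.132075×(-2.024382)=-0.267371.
Sum = -1.694451, so H' = 1.6945.

1.6945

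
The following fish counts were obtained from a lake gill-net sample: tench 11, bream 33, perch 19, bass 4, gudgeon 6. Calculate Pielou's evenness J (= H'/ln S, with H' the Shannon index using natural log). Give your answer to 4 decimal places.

0.8444

Total N = 11+33+19+4+6 = 73, so the proportions are 0.150685, 0.452055, 0.260274, 0.054795, 0.082192 (working shown to 6 dp, full precision carried).
H' = −Σ pᵢ ln pᵢ = −((-0.285181) + (-0.358910) + (-0.350334) + (-0.159132) + (-0.205373)) = 1.358930.
With S = 5 species, ln S = 1.609438, so J = 1.358930/1.609438 = 0.844350, i.e. 0.8444 to 4 decimal places.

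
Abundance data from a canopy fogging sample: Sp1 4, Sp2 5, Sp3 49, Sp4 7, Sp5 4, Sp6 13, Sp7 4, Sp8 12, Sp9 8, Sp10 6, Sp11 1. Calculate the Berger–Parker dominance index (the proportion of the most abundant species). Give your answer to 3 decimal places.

Total N = 4+5+49+7+4+13+4+12+8+6+1 = 113, so the proportions are 0.0354, 0.04425, 0.43363, 0.06195, 0.0354, 0.11504, 0.0354, 0.10619, 0.0708, 0.0531, 0.00885 (working shown to 5 dp, full precision carried).
The largest proportion is 0.43363, i.e. d = 0.434 to 3 decimal places.

0.434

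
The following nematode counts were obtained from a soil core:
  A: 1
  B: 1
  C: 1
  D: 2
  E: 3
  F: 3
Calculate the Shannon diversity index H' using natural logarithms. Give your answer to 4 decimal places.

1.6726

Total N = 1+1+1+2+3+3 = 11, so the proportions are 0.090909, 0.090909, 0.090909, 0.181818, 0.272727, 0.272727 (working shown to 6 dp, full precision carried).
Each pᵢ ln pᵢ term: 0.090909×(-2.397895)=-0.217990, 0.090909×(-2.397895)=-0.217990, 0.090909×(-2.397895)=-0.217990, 0.181818×(-1.704748)=-0.309954, 0.272727×(-1.299283)=-0.354350, 0.272727×(-1.299283)=-0.354350.
Sum = -1.672625, so H' = 1.6726.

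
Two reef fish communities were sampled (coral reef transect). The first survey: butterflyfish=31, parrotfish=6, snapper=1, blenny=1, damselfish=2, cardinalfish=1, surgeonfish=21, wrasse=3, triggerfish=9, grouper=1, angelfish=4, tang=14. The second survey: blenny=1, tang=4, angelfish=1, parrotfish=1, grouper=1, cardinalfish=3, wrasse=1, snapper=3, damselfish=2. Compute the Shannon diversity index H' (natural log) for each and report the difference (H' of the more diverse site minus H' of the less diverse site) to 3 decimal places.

The first survey: N=94, proportions 0.329787, 0.06383, 0.010638, 0.010638, 0.021277, 0.010638, 0.223404, 0.031915, 0.095745, 0.010638, 0.042553, 0.148936, giving H' = 1.904058 (working shown to 6 dp, full precision carried).
The second survey: N=17, proportions 0.058824, 0.235294, 0.058824, 0.058824, 0.058824, 0.176471, 0.058824, 0.176471, 0.117647, giving H' = 2.037734.
Difference = |1.904058 − 2.037734| = 0.133676, i.e. 0.134 to 3 decimal places.

0.134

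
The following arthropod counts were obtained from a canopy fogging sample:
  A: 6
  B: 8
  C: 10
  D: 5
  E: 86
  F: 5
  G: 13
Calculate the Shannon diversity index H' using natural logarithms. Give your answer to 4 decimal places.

1.2593

Total N = 6+8+10+5+86+5+13 = 133, so the proportions are 0.045113, 0.06015, 0.075188, 0.037594, 0.646617, 0.037594, 0.097744 (working shown to 6 dp, full precision carried).
Each pᵢ ln pᵢ term: 0.045113×(-3.098590)=-0.139786, 0.06015×(-2.810908)=-0.169077, 0.075188×(-2.587764)=-0.194569, 0.037594×(-3.280911)=-0.123343, 0.646617×(-0.436002)=-0.281926, 0.037594×(-3.280911)=-0.123343, 0.097744×(-2.325400)=-0.227295.
Sum = -1.259338, so H' = 1.2593.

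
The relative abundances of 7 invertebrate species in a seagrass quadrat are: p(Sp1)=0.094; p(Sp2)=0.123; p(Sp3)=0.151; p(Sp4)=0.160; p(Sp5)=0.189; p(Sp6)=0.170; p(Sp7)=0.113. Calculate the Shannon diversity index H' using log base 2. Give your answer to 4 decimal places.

Each pᵢ log₂ pᵢ term (working shown to 6 dp, full precision carried): 0.094×(-3.411195)=-0.320652, 0.123×(-3.023270)=-0.371862, 0.151×(-2.727380)=-0.411834, 0.16×(-2.643856)=-0.423017, 0.189×(-2.403542)=-0.454269, 0.17×(-2.556393)=-0.434587, 0.113×(-3.145605)=-0.355453.
Sum = -2.771676, so H' = 2.7717.

2.7717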